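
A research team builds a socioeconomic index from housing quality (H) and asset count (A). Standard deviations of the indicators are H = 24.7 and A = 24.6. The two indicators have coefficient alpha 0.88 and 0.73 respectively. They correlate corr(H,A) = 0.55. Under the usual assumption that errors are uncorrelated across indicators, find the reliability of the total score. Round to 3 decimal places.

0.874

Var(H+A) = 24.7² + 24.6² + 2·[24.7·24.6·0.55] = 1215.25 + 668.382 = 1883.63.
Because errors are independent across components, Cov(Tᵢ,Tⱼ) = Cov(Xᵢ,Xⱼ); the off-diagonal part of the true-score variance is the same as above.
True-score variance = [24.7²·0.88 + 24.6²·0.73] + 668.382 = 978.646 + 668.382 = 1647.03.
Reliability = 1647.03 / 1883.63 = 0.874.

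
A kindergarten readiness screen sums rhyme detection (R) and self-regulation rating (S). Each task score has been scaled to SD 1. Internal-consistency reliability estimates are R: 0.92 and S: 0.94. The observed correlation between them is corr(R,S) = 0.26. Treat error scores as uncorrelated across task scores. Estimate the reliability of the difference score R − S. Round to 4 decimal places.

Var(R−S) = 1 + 1 − 2·0.26 = 2 − 0.52 = 1.48.
Because errors are independent across components, Cov(Tᵢ,Tⱼ) = Cov(Xᵢ,Xⱼ); the off-diagonal part of the true-score variance is the same as above.
True-score variance = [0.92 + 0.94] − 0.52 = 1.86 − 0.52 = 1.34.
Reliability = 1.34 / 1.48 = 0.9054.

0.9054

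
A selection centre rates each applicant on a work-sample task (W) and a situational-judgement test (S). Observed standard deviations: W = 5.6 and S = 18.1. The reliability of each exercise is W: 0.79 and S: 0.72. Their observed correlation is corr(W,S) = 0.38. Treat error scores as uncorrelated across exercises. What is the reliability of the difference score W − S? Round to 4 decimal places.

Var(W−S) = 5.6² + 18.1² − 2·5.6·18.1·0.38 = 358.97 − 77.0336 = 281.936.
Because errors are independent across components, Cov(Tᵢ,Tⱼ) = Cov(Xᵢ,Xⱼ); the off-diagonal part of the true-score variance is the same as above.
True-score variance = [5.6²·0.79 + 18.1²·0.72] − 77.0336 = 260.654 − 77.0336 = 183.62.
Reliability = 183.62 / 281.936 = 0.6513.

0.6513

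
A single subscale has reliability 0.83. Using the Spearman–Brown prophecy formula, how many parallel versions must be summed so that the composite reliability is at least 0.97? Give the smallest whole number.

k ≥ ρ*(1−ρ₁)/(ρ₁(1−ρ*)) = 0.97·0.17 / (0.83·0.03) = 6.622.
Smallest integer k = 7.

7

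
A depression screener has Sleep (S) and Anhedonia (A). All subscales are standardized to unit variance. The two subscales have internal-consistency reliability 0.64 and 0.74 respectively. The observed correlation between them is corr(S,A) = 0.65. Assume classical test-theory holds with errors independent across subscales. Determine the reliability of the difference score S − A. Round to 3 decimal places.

Var(S−A) = 1 + 1 − 2·0.65 = 2 − 1.3 = 0.7.
Because errors are independent across components, Cov(Tᵢ,Tⱼ) = Cov(Xᵢ,Xⱼ); the off-diagonal part of the true-score variance is the same as above.
True-score variance = [0.64 + 0.74] − 1.3 = 1.38 − 1.3 = 0.08.
Reliability = 0.08 / 0.7 = 0.114.

0.114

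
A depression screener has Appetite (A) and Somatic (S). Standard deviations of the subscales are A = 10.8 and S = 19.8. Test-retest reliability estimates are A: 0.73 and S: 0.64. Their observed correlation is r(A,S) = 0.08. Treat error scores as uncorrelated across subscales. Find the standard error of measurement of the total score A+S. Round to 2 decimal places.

Var(total) = 508.68 + 34.2144 = 542.894.
True-score variance = 336.053 + 34.2144 = 370.267, so reliability = 0.6820.
Error variance = 542.894 − 370.267 = 172.627; SEM = √172.627 = 13.14.

13.14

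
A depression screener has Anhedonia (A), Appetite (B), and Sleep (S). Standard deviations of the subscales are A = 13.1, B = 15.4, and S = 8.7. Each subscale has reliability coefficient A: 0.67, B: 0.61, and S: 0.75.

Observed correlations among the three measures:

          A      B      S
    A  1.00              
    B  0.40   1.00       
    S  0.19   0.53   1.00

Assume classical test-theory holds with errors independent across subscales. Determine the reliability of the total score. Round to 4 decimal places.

Var(A+B+S) = 13.1² + 15.4² + 8.7² + 2·[13.1·15.4·0.40 + 13.1·8.7·0.19 + 15.4·8.7·0.53] = 484.46 + 346.719 = 831.179.
Under uncorrelated errors the observed covariances equal the true-score covariances, so only the own-variance terms attenuate.
True-score variance = [13.1²·0.67 + 15.4²·0.61 + 8.7²·0.75] + 346.719 = 316.414 + 346.719 = 663.133.
Reliability = 663.133 / 831.179 = 0.7978.

0.7978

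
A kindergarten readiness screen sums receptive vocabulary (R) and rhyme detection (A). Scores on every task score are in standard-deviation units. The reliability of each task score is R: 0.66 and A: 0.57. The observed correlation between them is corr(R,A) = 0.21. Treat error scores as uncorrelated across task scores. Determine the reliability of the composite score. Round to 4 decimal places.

0.6818

Var(R+A) = 2 + 2·[0.21] = 2 + 0.42 = 2.42.
Because errors are independent across components, Cov(Tᵢ,Tⱼ) = Cov(Xᵢ,Xⱼ); the off-diagonal part of the true-score variance is the same as above.
True-score variance = [0.66 + 0.57] + 0.42 = 1.23 + 0.42 = 1.65.
Reliability = 1.65 / 2.42 = 0.6818.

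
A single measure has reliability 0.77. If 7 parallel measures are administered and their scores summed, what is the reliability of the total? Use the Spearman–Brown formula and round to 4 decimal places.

ρ_k = kρ / (1 + (k−1)ρ) = 7·0.77 / (1 + 6·0.77) = 5.390 / 5.620 = 0.9591.

0.9591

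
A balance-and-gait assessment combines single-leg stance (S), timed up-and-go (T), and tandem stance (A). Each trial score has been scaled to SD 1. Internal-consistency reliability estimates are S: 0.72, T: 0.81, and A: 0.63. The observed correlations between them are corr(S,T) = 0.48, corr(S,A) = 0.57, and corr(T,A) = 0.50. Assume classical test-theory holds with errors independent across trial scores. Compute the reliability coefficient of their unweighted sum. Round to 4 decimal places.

Var(S+T+A) = 3 + 2·[0.48 + 0.57 + 0.50] = 3 + 3.1 = 6.1.
With uncorrelated errors the cross-covariances are all true-score covariance, so they carry over unchanged; only the diagonal terms shrink to ρᵢσᵢ².
True-score variance = [0.72 + 0.81 + 0.63] + 3.1 = 2.16 + 3.1 = 5.26.
Reliability = 5.26 / 6.1 = 0.8623.

0.8623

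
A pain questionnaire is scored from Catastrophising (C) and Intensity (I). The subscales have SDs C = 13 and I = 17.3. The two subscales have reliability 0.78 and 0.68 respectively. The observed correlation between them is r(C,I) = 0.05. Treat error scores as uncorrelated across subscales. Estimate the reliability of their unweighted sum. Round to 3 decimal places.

0.729

Var(C+I) = 13² + 17.3² + 2·[13·17.3·0.05] = 468.29 + 22.49 = 490.78.
With uncorrelated errors the cross-covariances are all true-score covariance, so they carry over unchanged; only the diagonal terms shrink to ρᵢσᵢ².
True-score variance = [13²·0.78 + 17.3²·0.68] + 22.49 = 335.337 + 22.49 = 357.827.
Reliability = 357.827 / 490.78 = 0.729.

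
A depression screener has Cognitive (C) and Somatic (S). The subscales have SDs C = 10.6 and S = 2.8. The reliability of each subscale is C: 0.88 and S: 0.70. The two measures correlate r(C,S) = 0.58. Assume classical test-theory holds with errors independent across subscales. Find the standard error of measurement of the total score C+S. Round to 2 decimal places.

3.98

Var(total) = 120.2 + 34.4288 = 154.629.
True-score variance = 104.365 + 34.4288 = 138.794, so reliability = 0.8976.
Error variance = 154.629 − 138.794 = 15.8352; SEM = √15.8352 = 3.98.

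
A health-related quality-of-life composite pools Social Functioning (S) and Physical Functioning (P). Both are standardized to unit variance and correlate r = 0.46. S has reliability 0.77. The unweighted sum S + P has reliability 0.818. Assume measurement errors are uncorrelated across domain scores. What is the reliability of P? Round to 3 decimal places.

0.699

Var(S+P) = 2 + 2·0.46 = 2.920.
True-score variance = ρ_S + ρ_P + 2·0.46, so 0.818 = (0.77 + ρ_P + 0.92) / 2.920.
ρ_P = 0.818·2.920 − 0.77 − 0.92 = 0.699.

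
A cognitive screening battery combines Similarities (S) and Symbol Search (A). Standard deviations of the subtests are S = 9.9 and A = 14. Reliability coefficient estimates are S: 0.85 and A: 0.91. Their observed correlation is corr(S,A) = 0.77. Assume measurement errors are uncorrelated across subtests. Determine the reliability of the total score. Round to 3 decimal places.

0.936

Var(S+A) = 9.9² + 14² + 2·[9.9·14·0.77] = 294.01 + 213.444 = 507.454.
Because errors are independent across components, Cov(Tᵢ,Tⱼ) = Cov(Xᵢ,Xⱼ); the off-diagonal part of the true-score variance is the same as above.
True-score variance = [9.9²·0.85 + 14²·0.91] + 213.444 = 261.668 + 213.444 = 475.112.
Reliability = 475.112 / 507.454 = 0.936.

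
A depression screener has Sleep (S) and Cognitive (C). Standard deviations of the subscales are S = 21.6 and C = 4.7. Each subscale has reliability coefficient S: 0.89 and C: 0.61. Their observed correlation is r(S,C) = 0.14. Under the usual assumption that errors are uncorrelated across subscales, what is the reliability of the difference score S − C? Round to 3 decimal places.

Var(S−C) = 21.6² + 4.7² − 2·21.6·4.7·0.14 = 488.65 − 28.4256 = 460.224.
With uncorrelated errors the cross-covariances are all true-score covariance, so they carry over unchanged; only the diagonal terms shrink to ρᵢσᵢ².
True-score variance = [21.6²·0.89 + 4.7²·0.61] − 28.4256 = 428.713 − 28.4256 = 400.288.
Reliability = 400.288 / 460.224 = 0.870.

0.870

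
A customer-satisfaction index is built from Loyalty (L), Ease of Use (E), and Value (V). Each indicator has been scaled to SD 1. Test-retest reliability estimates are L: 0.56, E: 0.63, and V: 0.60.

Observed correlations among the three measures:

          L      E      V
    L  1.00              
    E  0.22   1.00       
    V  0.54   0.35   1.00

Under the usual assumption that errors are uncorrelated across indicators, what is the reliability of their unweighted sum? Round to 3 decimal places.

0.768

Var(L+E+V) = 3 + 2·[0.22 + 0.54 + 0.35] = 3 + 2.22 = 5.22.
Because errors are independent across components, Cov(Tᵢ,Tⱼ) = Cov(Xᵢ,Xⱼ); the off-diagonal part of the true-score variance is the same as above.
True-score variance = [0.56 + 0.63 + 0.60] + 2.22 = 1.79 + 2.22 = 4.01.
Reliability = 4.01 / 5.22 = 0.768.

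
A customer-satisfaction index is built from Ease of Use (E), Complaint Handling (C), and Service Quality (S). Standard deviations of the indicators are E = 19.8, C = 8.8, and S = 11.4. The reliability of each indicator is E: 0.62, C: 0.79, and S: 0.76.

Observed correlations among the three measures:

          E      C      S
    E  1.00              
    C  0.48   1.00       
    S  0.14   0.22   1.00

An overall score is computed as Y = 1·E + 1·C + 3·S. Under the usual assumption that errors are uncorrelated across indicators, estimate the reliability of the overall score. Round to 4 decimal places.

0.7905

Var(Y) = 19.8² + 8.8² + 3²·11.4² + 2·[19.8·8.8·0.48 + 3·19.8·11.4·0.14 + 3·8.8·11.4·0.22] = 1639.12 + 489.298 = 2128.42.
Because errors are independent across components, Cov(Tᵢ,Tⱼ) = Cov(Xᵢ,Xⱼ); the off-diagonal part of the true-score variance is the same as above.
True-score variance = [19.8²·0.62 + 8.8²·0.79 + 3²·11.4²·0.76] + 489.298 = 1193.17 + 489.298 = 1682.47.
Reliability = 1682.47 / 2128.42 = 0.7905.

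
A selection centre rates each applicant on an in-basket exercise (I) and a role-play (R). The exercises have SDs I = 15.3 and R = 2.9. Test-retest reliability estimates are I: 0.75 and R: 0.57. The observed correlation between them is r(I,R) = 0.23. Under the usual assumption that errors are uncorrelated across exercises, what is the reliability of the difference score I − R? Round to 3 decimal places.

0.720

Var(I−R) = 15.3² + 2.9² − 2·15.3·2.9·0.23 = 242.5 − 20.4102 = 222.09.
Because errors are independent across components, Cov(Tᵢ,Tⱼ) = Cov(Xᵢ,Xⱼ); the off-diagonal part of the true-score variance is the same as above.
True-score variance = [15.3²·0.75 + 2.9²·0.57] − 20.4102 = 180.361 − 20.4102 = 159.951.
Reliability = 159.951 / 222.09 = 0.720.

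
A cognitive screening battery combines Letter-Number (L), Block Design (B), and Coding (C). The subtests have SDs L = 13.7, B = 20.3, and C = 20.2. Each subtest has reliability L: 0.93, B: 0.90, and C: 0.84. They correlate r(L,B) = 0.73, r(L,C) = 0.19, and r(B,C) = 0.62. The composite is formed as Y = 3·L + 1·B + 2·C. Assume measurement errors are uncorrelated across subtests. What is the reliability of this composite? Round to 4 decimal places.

Var(Y) = 3²·13.7² + 20.3² + 2²·20.2² + 2·[3·13.7·20.3·0.73 + 6·13.7·20.2·0.19 + 2·20.3·20.2·0.62] = 3733.46 + 2866.04 = 6599.5.
Under uncorrelated errors the observed covariances equal the true-score covariances, so only the own-variance terms attenuate.
True-score variance = [3²·13.7²·0.93 + 20.3²·0.90 + 2²·20.2²·0.84] + 2866.04 = 3312.86 + 2866.04 = 6178.9.
Reliability = 6178.9 / 6599.5 = 0.9363.

0.9363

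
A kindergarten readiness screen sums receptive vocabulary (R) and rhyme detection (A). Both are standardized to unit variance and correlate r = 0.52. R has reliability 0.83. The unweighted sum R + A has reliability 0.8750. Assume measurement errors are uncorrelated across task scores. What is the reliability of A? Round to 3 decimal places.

0.790

Var(R+A) = 2 + 2·0.52 = 3.040.
True-score variance = ρ_R + ρ_A + 2·0.52, so 0.8750 = (0.83 + ρ_A + 1.04) / 3.040.
ρ_A = 0.8750·3.040 − 0.83 − 1.04 = 0.790.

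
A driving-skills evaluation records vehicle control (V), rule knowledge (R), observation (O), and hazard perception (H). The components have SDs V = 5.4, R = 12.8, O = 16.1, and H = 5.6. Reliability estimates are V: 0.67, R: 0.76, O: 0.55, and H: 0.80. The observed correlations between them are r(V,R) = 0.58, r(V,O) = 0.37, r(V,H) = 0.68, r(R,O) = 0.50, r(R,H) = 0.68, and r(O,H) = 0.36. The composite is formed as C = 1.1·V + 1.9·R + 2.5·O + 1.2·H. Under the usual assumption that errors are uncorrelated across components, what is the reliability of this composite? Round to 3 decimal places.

Var(C) = 1.1²·5.4² + 1.9²·12.8² + 2.5²·16.1² + 1.2²·5.6² + 2·[2.09·5.4·12.8·0.58 + 2.75·5.4·16.1·0.37 + 1.32·5.4·5.6·0.68 + 4.75·12.8·16.1·0.50 + 2.28·12.8·5.6·0.68 + 3·16.1·5.6·0.36] = 2291.97 + 1794.68 = 4086.64.
Under uncorrelated errors the observed covariances equal the true-score covariances, so only the own-variance terms attenuate.
True-score variance = [1.1²·5.4²·0.67 + 1.9²·12.8²·0.76 + 2.5²·16.1²·0.55 + 1.2²·5.6²·0.80] + 1794.68 = 1400.31 + 1794.68 = 3194.99.
Reliability = 3194.99 / 4086.64 = 0.782.

0.782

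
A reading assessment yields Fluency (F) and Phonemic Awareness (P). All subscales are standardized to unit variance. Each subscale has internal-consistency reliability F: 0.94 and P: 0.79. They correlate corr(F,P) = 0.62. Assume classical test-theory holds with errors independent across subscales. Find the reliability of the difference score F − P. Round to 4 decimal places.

Var(F−P) = 1 + 1 − 2·0.62 = 2 − 1.24 = 0.76.
Because errors are independent across components, Cov(Tᵢ,Tⱼ) = Cov(Xᵢ,Xⱼ); the off-diagonal part of the true-score variance is the same as above.
True-score variance = [0.94 + 0.79] − 1.24 = 1.73 − 1.24 = 0.49.
Reliability = 0.49 / 0.76 = 0.6447.

0.6447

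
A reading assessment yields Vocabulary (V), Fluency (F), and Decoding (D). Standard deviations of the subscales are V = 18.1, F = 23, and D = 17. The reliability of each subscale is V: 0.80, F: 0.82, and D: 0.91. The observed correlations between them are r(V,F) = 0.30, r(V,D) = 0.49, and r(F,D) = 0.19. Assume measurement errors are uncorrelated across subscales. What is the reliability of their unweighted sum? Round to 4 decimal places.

0.8988

Var(V+F+D) = 18.1² + 23² + 17² + 2·[18.1·23·0.30 + 18.1·17·0.49 + 23·17·0.19] = 1145.61 + 699.906 = 1845.52.
Because errors are independent across components, Cov(Tᵢ,Tⱼ) = Cov(Xᵢ,Xⱼ); the off-diagonal part of the true-score variance is the same as above.
True-score variance = [18.1²·0.80 + 23²·0.82 + 17²·0.91] + 699.906 = 958.858 + 699.906 = 1658.76.
Reliability = 1658.76 / 1845.52 = 0.8988.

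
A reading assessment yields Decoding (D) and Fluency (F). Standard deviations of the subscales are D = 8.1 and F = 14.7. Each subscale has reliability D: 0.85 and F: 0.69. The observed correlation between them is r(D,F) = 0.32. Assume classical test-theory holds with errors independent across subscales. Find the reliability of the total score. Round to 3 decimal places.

Var(D+F) = 8.1² + 14.7² + 2·[8.1·14.7·0.32] = 281.7 + 76.2048 = 357.905.
Under uncorrelated errors the observed covariances equal the true-score covariances, so only the own-variance terms attenuate.
True-score variance = [8.1²·0.85 + 14.7²·0.69] + 76.2048 = 204.871 + 76.2048 = 281.075.
Reliability = 281.075 / 357.905 = 0.785.

0.785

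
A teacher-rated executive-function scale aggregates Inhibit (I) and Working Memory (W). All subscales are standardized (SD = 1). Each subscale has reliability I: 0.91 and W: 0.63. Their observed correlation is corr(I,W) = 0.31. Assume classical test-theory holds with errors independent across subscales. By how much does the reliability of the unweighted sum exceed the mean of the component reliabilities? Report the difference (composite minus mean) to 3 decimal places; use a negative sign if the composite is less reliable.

0.054

Var(sum) = 2 + 0.62 = 2.62; true-score variance = 1.54 + 0.62 = 2.16; composite reliability = 0.8244.
Mean component reliability = 0.7700.
Difference = 0.8244 − 0.7700 = 0.054.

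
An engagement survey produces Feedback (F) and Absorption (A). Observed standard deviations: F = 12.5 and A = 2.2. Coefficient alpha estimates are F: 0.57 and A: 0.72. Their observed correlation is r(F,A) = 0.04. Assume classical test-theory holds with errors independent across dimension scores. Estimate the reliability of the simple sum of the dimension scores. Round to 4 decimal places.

Var(F+A) = 12.5² + 2.2² + 2·[12.5·2.2·0.04] = 161.09 + 2.2 = 163.29.
With uncorrelated errors the cross-covariances are all true-score covariance, so they carry over unchanged; only the diagonal terms shrink to ρᵢσᵢ².
True-score variance = [12.5²·0.57 + 2.2²·0.72] + 2.2 = 92.5473 + 2.2 = 94.7473.
Reliability = 94.7473 / 163.29 = 0.5802.

0.5802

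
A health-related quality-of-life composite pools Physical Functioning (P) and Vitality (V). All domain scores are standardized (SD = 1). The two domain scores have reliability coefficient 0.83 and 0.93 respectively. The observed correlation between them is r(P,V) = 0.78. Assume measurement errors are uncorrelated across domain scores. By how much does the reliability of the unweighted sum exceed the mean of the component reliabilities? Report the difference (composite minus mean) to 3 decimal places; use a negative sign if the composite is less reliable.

0.053

Var(sum) = 2 + 1.56 = 3.56; true-score variance = 1.76 + 1.56 = 3.32; composite reliability = 0.9326.
Mean component reliability = 0.8800.
Difference = 0.9326 − 0.8800 = 0.053.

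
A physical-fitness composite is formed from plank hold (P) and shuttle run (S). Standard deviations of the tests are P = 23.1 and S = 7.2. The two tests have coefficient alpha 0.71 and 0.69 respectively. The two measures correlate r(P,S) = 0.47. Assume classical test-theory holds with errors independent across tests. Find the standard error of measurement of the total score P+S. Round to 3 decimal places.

Var(total) = 585.45 + 156.341 = 741.791.
True-score variance = 414.633 + 156.341 = 570.974, so reliability = 0.7697.
Error variance = 741.791 − 570.974 = 170.817; SEM = √170.817 = 13.070.

13.070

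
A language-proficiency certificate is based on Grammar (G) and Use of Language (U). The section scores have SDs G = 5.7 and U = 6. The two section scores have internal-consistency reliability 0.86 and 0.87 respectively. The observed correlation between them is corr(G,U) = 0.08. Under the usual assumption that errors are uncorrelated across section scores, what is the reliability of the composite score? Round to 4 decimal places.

0.8752

Var(G+U) = 5.7² + 6² + 2·[5.7·6·0.08] = 68.49 + 5.472 = 73.962.
Under uncorrelated errors the observed covariances equal the true-score covariances, so only the own-variance terms attenuate.
True-score variance = [5.7²·0.86 + 6²·0.87] + 5.472 = 59.2614 + 5.472 = 64.7334.
Reliability = 64.7334 / 73.962 = 0.8752.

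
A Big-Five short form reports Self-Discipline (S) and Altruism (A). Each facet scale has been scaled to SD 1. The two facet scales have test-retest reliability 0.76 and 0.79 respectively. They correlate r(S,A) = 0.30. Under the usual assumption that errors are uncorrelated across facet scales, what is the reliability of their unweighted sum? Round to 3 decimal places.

0.827

Var(S+A) = 2 + 2·[0.30] = 2 + 0.6 = 2.6.
With uncorrelated errors the cross-covariances are all true-score covariance, so they carry over unchanged; only the diagonal terms shrink to ρᵢσᵢ².
True-score variance = [0.76 + 0.79] + 0.6 = 1.55 + 0.6 = 2.15.
Reliability = 2.15 / 2.6 = 0.827.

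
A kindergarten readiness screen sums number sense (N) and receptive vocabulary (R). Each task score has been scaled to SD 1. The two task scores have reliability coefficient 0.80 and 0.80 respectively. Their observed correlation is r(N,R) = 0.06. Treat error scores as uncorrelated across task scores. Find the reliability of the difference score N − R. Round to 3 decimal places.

0.787

Var(N−R) = 1 + 1 − 2·0.06 = 2 − 0.12 = 1.88.
With uncorrelated errors the cross-covariances are all true-score covariance, so they carry over unchanged; only the diagonal terms shrink to ρᵢσᵢ².
True-score variance = [0.80 + 0.80] − 0.12 = 1.6 − 0.12 = 1.48.
Reliability = 1.48 / 1.88 = 0.787.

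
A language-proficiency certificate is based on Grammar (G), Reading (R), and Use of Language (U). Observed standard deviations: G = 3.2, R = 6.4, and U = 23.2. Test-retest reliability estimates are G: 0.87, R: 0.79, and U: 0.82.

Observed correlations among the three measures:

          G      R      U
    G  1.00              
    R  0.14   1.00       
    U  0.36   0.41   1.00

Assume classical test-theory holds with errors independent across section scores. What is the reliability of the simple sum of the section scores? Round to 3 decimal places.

0.861

Var(G+R+U) = 3.2² + 6.4² + 23.2² + 2·[3.2·6.4·0.14 + 3.2·23.2·0.36 + 6.4·23.2·0.41] = 589.44 + 180.941 = 770.381.
With uncorrelated errors the cross-covariances are all true-score covariance, so they carry over unchanged; only the diagonal terms shrink to ρᵢσᵢ².
True-score variance = [3.2²·0.87 + 6.4²·0.79 + 23.2²·0.82] + 180.941 = 482.624 + 180.941 = 663.565.
Reliability = 663.565 / 770.381 = 0.861.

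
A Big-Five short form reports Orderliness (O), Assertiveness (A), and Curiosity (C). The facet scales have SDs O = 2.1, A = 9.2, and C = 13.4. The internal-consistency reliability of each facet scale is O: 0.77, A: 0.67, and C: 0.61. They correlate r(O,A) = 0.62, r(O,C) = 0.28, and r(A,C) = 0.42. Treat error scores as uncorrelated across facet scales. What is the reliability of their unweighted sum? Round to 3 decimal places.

0.760

Var(O+A+C) = 2.1² + 9.2² + 13.4² + 2·[2.1·9.2·0.62 + 2.1·13.4·0.28 + 9.2·13.4·0.42] = 268.61 + 143.27 = 411.88.
Under uncorrelated errors the observed covariances equal the true-score covariances, so only the own-variance terms attenuate.
True-score variance = [2.1²·0.77 + 9.2²·0.67 + 13.4²·0.61] + 143.27 = 169.636 + 143.27 = 312.906.
Reliability = 312.906 / 411.88 = 0.760.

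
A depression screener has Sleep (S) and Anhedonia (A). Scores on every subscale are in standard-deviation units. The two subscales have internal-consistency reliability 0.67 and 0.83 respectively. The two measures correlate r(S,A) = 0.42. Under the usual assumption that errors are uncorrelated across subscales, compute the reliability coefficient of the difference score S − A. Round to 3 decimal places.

0.569

Var(S−A) = 1 + 1 − 2·0.42 = 2 − 0.84 = 1.16.
Under uncorrelated errors the observed covariances equal the true-score covariances, so only the own-variance terms attenuate.
True-score variance = [0.67 + 0.83] − 0.84 = 1.5 − 0.84 = 0.66.
Reliability = 0.66 / 1.16 = 0.569.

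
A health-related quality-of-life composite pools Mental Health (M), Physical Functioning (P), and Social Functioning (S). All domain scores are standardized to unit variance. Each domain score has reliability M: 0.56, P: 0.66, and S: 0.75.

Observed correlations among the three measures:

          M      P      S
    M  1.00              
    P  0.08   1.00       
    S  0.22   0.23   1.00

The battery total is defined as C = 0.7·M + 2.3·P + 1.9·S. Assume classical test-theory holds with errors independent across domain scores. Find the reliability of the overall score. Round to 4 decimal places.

Var(C) = 0.7² + 2.3² + 1.9² + 2·[1.61·0.08 + 1.33·0.22 + 4.37·0.23] = 9.39 + 2.853 = 12.243.
Because errors are independent across components, Cov(Tᵢ,Tⱼ) = Cov(Xᵢ,Xⱼ); the off-diagonal part of the true-score variance is the same as above.
True-score variance = [0.7²·0.56 + 2.3²·0.66 + 1.9²·0.75] + 2.853 = 6.4733 + 2.853 = 9.3263.
Reliability = 9.3263 / 12.243 = 0.7618.

0.7618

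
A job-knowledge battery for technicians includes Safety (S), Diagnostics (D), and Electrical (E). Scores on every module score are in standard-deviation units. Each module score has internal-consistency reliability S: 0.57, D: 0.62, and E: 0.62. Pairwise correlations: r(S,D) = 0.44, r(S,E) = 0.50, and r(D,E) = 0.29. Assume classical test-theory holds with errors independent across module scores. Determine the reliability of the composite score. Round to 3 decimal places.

Var(S+D+E) = 3 + 2·[0.44 + 0.50 + 0.29] = 3 + 2.46 = 5.46.
With uncorrelated errors the cross-covariances are all true-score covariance, so they carry over unchanged; only the diagonal terms shrink to ρᵢσᵢ².
True-score variance = [0.57 + 0.62 + 0.62] + 2.46 = 1.81 + 2.46 = 4.27.
Reliability = 4.27 / 5.46 = 0.782.

0.782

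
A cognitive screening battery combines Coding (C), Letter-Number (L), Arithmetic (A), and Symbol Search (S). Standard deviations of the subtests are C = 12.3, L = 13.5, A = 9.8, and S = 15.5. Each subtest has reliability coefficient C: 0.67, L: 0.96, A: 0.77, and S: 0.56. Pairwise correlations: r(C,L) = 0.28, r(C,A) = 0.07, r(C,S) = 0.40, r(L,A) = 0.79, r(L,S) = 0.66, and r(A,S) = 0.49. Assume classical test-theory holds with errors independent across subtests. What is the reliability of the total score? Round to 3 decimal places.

0.882

Var(C+L+A+S) = 12.3² + 13.5² + 9.8² + 15.5² + 2·[12.3·13.5·0.28 + 12.3·9.8·0.07 + 12.3·15.5·0.40 + 13.5·9.8·0.79 + 13.5·15.5·0.66 + 9.8·15.5·0.49] = 669.83 + 896.49 = 1566.32.
Because errors are independent across components, Cov(Tᵢ,Tⱼ) = Cov(Xᵢ,Xⱼ); the off-diagonal part of the true-score variance is the same as above.
True-score variance = [12.3²·0.67 + 13.5²·0.96 + 9.8²·0.77 + 15.5²·0.56] + 896.49 = 484.815 + 896.49 = 1381.3.
Reliability = 1381.3 / 1566.32 = 0.882.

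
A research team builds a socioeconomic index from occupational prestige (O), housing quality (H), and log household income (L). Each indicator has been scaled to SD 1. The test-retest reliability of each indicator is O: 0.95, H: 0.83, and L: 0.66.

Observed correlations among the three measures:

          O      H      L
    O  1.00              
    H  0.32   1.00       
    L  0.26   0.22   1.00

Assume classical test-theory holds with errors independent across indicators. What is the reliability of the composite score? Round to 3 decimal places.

0.878

Var(O+H+L) = 3 + 2·[0.32 + 0.26 + 0.22] = 3 + 1.6 = 4.6.
Because errors are independent across components, Cov(Tᵢ,Tⱼ) = Cov(Xᵢ,Xⱼ); the off-diagonal part of the true-score variance is the same as above.
True-score variance = [0.95 + 0.83 + 0.66] + 1.6 = 2.44 + 1.6 = 4.04.
Reliability = 4.04 / 4.6 = 0.878.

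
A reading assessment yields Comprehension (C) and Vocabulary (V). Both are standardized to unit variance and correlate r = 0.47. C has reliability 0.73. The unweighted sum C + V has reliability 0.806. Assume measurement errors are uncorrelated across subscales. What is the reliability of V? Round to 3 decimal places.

Var(C+V) = 2 + 2·0.47 = 2.940.
True-score variance = ρ_C + ρ_V + 2·0.47, so 0.806 = (0.73 + ρ_V + 0.94) / 2.940.
ρ_V = 0.806·2.940 − 0.73 − 0.94 = 0.700.

0.700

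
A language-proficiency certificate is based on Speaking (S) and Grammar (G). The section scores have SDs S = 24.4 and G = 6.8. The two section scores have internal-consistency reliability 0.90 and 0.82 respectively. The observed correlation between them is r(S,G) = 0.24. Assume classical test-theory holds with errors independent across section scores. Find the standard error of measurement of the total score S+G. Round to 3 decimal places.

8.238

Var(total) = 641.6 + 79.6416 = 721.242.
True-score variance = 573.741 + 79.6416 = 653.382, so reliability = 0.9059.
Error variance = 721.242 − 653.382 = 67.8592; SEM = √67.8592 = 8.238.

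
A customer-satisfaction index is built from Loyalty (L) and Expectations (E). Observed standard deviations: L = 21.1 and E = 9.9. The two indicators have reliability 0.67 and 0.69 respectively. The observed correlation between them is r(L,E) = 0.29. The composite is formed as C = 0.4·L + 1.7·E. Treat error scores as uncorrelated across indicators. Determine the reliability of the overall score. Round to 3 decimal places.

Var(C) = 0.4²·21.1² + 1.7²·9.9² + 2·[0.68·21.1·9.9·0.29] = 354.483 + 82.3862 = 436.869.
With uncorrelated errors the cross-covariances are all true-score covariance, so they carry over unchanged; only the diagonal terms shrink to ρᵢσᵢ².
True-score variance = [0.4²·21.1²·0.67 + 1.7²·9.9²·0.69] + 82.3862 = 243.168 + 82.3862 = 325.554.
Reliability = 325.554 / 436.869 = 0.745.

0.745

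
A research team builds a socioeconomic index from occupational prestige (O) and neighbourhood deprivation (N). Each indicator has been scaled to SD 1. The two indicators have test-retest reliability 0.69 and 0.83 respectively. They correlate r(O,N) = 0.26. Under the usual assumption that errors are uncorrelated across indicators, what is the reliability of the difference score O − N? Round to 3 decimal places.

Var(O−N) = 1 + 1 − 2·0.26 = 2 − 0.52 = 1.48.
Because errors are independent across components, Cov(Tᵢ,Tⱼ) = Cov(Xᵢ,Xⱼ); the off-diagonal part of the true-score variance is the same as above.
True-score variance = [0.69 + 0.83] − 0.52 = 1.52 − 0.52 = 1.
Reliability = 1 / 1.48 = 0.676.

0.676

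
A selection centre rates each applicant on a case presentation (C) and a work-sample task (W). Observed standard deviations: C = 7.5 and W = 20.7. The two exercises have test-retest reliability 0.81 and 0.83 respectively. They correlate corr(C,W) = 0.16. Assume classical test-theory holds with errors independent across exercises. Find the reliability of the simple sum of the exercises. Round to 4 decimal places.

Var(C+W) = 7.5² + 20.7² + 2·[7.5·20.7·0.16] = 484.74 + 49.68 = 534.42.
Because errors are independent across components, Cov(Tᵢ,Tⱼ) = Cov(Xᵢ,Xⱼ); the off-diagonal part of the true-score variance is the same as above.
True-score variance = [7.5²·0.81 + 20.7²·0.83] + 49.68 = 401.209 + 49.68 = 450.889.
Reliability = 450.889 / 534.42 = 0.8437.

0.8437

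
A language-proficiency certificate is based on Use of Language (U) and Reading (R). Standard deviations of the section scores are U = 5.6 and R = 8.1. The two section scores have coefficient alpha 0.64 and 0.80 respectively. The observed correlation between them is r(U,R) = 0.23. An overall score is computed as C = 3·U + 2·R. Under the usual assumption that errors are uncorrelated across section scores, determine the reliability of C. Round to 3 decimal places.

0.770

Var(C) = 3²·5.6² + 2²·8.1² + 2·[6·5.6·8.1·0.23] = 544.68 + 125.194 = 669.874.
Because errors are independent across components, Cov(Tᵢ,Tⱼ) = Cov(Xᵢ,Xⱼ); the off-diagonal part of the true-score variance is the same as above.
True-score variance = [3²·5.6²·0.64 + 2²·8.1²·0.80] + 125.194 = 390.586 + 125.194 = 515.779.
Reliability = 515.779 / 669.874 = 0.770.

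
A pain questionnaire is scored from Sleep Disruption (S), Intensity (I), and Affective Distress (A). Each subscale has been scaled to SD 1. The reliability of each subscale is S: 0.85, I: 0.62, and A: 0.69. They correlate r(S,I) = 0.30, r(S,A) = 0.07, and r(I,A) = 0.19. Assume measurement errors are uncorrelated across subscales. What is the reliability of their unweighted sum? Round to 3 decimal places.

0.796

Var(S+I+A) = 3 + 2·[0.30 + 0.07 + 0.19] = 3 + 1.12 = 4.12.
Under uncorrelated errors the observed covariances equal the true-score covariances, so only the own-variance terms attenuate.
True-score variance = [0.85 + 0.62 + 0.69] + 1.12 = 2.16 + 1.12 = 3.28.
Reliability = 3.28 / 4.12 = 0.796.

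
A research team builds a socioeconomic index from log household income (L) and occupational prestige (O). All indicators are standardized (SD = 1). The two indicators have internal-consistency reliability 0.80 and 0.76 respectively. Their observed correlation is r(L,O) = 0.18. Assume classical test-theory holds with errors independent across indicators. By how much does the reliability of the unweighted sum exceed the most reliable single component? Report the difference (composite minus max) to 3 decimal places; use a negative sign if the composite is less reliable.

0.014

Var(sum) = 2 + 0.36 = 2.36; true-score variance = 1.56 + 0.36 = 1.92; composite reliability = 0.8136.
Max component reliability = 0.8000.
Difference = 0.8136 − 0.8000 = 0.014.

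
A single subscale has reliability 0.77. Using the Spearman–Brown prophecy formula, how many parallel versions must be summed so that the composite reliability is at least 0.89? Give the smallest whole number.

3

k ≥ ρ*(1−ρ₁)/(ρ₁(1−ρ*)) = 0.89·0.23 / (0.77·0.11) = 2.417.
Smallest integer k = 3.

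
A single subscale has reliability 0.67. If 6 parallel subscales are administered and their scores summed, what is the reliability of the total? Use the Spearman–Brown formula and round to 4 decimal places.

ρ_k = kρ / (1 + (k−1)ρ) = 6·0.67 / (1 + 5·0.67) = 4.020 / 4.350 = 0.9241.

0.9241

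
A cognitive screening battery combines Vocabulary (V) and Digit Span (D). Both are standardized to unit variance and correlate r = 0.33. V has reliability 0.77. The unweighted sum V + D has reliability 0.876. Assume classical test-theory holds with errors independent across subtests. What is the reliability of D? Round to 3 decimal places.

0.900

Var(V+D) = 2 + 2·0.33 = 2.660.
True-score variance = ρ_V + ρ_D + 2·0.33, so 0.876 = (0.77 + ρ_D + 0.66) / 2.660.
ρ_D = 0.876·2.660 − 0.77 − 0.66 = 0.900.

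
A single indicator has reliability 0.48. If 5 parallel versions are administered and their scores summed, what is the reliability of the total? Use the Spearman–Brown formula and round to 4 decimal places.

0.8219

ρ_k = kρ / (1 + (k−1)ρ) = 5·0.48 / (1 + 4·0.48) = 2.400 / 2.920 = 0.8219.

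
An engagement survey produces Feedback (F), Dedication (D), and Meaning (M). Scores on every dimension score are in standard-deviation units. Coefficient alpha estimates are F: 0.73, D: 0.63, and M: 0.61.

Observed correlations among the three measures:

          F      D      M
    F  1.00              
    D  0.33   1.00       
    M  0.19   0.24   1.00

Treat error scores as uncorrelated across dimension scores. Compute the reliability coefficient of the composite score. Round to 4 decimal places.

0.7721

Var(F+D+M) = 3 + 2·[0.33 + 0.19 + 0.24] = 3 + 1.52 = 4.52.
Because errors are independent across components, Cov(Tᵢ,Tⱼ) = Cov(Xᵢ,Xⱼ); the off-diagonal part of the true-score variance is the same as above.
True-score variance = [0.73 + 0.63 + 0.61] + 1.52 = 1.97 + 1.52 = 3.49.
Reliability = 3.49 / 4.52 = 0.7721.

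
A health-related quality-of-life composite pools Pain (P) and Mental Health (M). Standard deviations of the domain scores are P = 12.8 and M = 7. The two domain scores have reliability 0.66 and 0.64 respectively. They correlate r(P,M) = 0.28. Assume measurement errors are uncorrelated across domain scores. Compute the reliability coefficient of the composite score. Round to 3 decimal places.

Var(P+M) = 12.8² + 7² + 2·[12.8·7·0.28] = 212.84 + 50.176 = 263.016.
Under uncorrelated errors the observed covariances equal the true-score covariances, so only the own-variance terms attenuate.
True-score variance = [12.8²·0.66 + 7²·0.64] + 50.176 = 139.494 + 50.176 = 189.67.
Reliability = 189.67 / 263.016 = 0.721.

0.721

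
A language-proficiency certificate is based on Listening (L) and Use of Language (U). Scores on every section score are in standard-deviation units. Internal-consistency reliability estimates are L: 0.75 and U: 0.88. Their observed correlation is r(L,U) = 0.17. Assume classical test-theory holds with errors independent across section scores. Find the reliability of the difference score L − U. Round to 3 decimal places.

0.777

Var(L−U) = 1 + 1 − 2·0.17 = 2 − 0.34 = 1.66.
Because errors are independent across components, Cov(Tᵢ,Tⱼ) = Cov(Xᵢ,Xⱼ); the off-diagonal part of the true-score variance is the same as above.
True-score variance = [0.75 + 0.88] − 0.34 = 1.63 − 0.34 = 1.29.
Reliability = 1.29 / 1.66 = 0.777.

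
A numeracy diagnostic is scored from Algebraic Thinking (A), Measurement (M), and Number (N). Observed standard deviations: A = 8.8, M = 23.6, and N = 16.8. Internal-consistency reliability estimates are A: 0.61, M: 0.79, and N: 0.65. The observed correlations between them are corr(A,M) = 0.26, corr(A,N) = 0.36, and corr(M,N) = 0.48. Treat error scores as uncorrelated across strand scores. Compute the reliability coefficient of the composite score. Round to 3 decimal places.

0.837

Var(A+M+N) = 8.8² + 23.6² + 16.8² + 2·[8.8·23.6·0.26 + 8.8·16.8·0.36 + 23.6·16.8·0.48] = 916.64 + 595.059 = 1511.7.
Under uncorrelated errors the observed covariances equal the true-score covariances, so only the own-variance terms attenuate.
True-score variance = [8.8²·0.61 + 23.6²·0.79 + 16.8²·0.65] + 595.059 = 670.693 + 595.059 = 1265.75.
Reliability = 1265.75 / 1511.7 = 0.837.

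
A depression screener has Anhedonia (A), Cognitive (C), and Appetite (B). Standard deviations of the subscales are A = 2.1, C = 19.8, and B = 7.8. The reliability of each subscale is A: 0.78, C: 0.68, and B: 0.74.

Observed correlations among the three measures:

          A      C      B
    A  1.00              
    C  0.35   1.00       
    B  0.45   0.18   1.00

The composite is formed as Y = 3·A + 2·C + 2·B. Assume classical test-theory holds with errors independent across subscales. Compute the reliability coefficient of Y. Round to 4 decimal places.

Var(Y) = 3²·2.1² + 2²·19.8² + 2²·7.8² + 2·[6·2.1·19.8·0.35 + 6·2.1·7.8·0.45 + 4·19.8·7.8·0.18] = 1851.21 + 485.482 = 2336.69.
Under uncorrelated errors the observed covariances equal the true-score covariances, so only the own-variance terms attenuate.
True-score variance = [3²·2.1²·0.78 + 2²·19.8²·0.68 + 2²·7.8²·0.74] + 485.482 = 1277.39 + 485.482 = 1762.88.
Reliability = 1762.88 / 2336.69 = 0.7544.

0.7544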